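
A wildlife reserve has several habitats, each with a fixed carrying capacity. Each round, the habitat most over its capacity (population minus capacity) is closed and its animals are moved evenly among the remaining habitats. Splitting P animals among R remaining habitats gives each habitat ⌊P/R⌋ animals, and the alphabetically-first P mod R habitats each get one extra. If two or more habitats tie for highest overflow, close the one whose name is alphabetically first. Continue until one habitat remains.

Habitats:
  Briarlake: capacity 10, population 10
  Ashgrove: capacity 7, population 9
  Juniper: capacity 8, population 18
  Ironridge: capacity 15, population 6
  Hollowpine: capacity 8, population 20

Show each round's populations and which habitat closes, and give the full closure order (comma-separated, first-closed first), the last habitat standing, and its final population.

Round 1: Ashgrove=9 Briarlake=10 Hollowpine=20 Ironridge=6 Juniper=18 → close Hollowpine (overflow 12)
  20÷4 = 5 each, +1 to first 0
Round 2: Ashgrove=14 Briarlake=15 Ironridge=11 Juniper=23 → close Juniper (overflow 15)
  23÷3 = 7 each, +1 to first 2
Round 3: Ashgrove=22 Briarlake=23 Ironridge=18 → close Ashgrove (overflow 15)
  22÷2 = 11 each, +1 to first 0
Round 4: Briarlake=34 Ironridge=29 → close Briarlake (overflow 24)
  34÷1 = 34 each, +1 to first 0

Closure order: Hollowpine, Juniper, Ashgrove, Briarlake
Last habitat: Ironridge with 63 animals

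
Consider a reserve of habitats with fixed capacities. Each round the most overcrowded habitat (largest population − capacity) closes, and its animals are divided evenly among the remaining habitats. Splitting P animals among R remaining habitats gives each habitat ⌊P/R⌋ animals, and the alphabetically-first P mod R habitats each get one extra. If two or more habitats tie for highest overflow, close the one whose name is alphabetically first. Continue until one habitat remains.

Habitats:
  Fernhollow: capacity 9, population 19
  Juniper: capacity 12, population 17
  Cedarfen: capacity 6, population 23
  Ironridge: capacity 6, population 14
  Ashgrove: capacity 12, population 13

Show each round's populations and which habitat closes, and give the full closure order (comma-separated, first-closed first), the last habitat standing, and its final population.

Closure order: Cedarfen, Fernhollow, Ironridge, Juniper
Last habitat: Ashgrove with 86 animals

Round 1: Ashgrove=13 Cedarfen=23 Fernhollow=19 Ironridge=14 Juniper=17 → close Cedarfen (overflow 17)
  23÷4 = 5 each, +1 to first 3
Round 2: Ashgrove=19 Fernhollow=25 Ironridge=20 Juniper=22 → close Fernhollow (overflow 16)
  25÷3 = 8 each, +1 to first 1
Round 3: Ashgrove=28 Ironridge=28 Juniper=30 → close Ironridge (overflow 22)
  28÷2 = 14 each, +1 to first 0
Round 4: Ashgrove=42 Juniper=44 → close Juniper (overflow 32)
  44÷1 = 44 each, +1 to first 0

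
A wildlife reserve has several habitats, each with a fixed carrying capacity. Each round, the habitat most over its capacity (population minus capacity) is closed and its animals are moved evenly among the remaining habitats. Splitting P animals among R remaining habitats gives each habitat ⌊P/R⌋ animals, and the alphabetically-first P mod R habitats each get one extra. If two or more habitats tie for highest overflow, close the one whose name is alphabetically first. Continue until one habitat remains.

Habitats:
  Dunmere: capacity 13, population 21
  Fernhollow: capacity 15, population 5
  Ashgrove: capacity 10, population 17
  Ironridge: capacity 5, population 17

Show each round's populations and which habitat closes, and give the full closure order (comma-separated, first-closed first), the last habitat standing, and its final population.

Closure order: Ironridge, Dunmere, Ashgrove
Last habitat: Fernhollow with 60 animals

Round 1: Ashgrove=17 Dunmere=21 Fernhollow=5 Ironridge=17 → close Ironridge (overflow 12)
  17÷3 = 5 each, +1 to first 2
Round 2: Ashgrove=23 Dunmere=27 Fernhollow=10 → close Dunmere (overflow 14)
  27÷2 = 13 each, +1 to first 1
Round 3: Ashgrove=37 Fernhollow=23 → close Ashgrove (overflow 27)
  37÷1 = 37 each, +1 to first 0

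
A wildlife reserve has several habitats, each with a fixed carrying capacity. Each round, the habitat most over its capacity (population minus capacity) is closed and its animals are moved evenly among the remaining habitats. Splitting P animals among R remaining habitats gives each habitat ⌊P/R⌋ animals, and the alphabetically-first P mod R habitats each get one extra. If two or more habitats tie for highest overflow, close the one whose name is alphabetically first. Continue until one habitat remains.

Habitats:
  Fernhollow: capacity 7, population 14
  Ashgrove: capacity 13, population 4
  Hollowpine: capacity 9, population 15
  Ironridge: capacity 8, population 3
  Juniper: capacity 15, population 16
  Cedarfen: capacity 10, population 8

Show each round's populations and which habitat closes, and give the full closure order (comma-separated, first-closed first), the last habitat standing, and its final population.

Closure order: Fernhollow, Hollowpine, Juniper, Cedarfen, Ironridge
Last habitat: Ashgrove with 60 animals

Round 1: Ashgrove=4 Cedarfen=8 Fernhollow=14 Hollowpine=15 Ironridge=3 Juniper=16 → close Fernhollow (overflow 7)
  14÷5 = 2 each, +1 to first 4
Round 2: Ashgrove=7 Cedarfen=11 Hollowpine=18 Ironridge=6 Juniper=18 → close Hollowpine (overflow 9)
  18÷4 = 4 each, +1 to first 2
Round 3: Ashgrove=12 Cedarfen=16 Ironridge=10 Juniper=22 → close Juniper (overflow 7)
  22÷3 = 7 each, +1 to first 1
Round 4: Ashgrove=20 Cedarfen=23 Ironridge=17 → close Cedarfen (overflow 13)
  23÷2 = 11 each, +1 to first 1
Round 5: Ashgrove=32 Ironridge=28 → close Ironridge (overflow 20)
  28÷1 = 28 each, +1 to first 0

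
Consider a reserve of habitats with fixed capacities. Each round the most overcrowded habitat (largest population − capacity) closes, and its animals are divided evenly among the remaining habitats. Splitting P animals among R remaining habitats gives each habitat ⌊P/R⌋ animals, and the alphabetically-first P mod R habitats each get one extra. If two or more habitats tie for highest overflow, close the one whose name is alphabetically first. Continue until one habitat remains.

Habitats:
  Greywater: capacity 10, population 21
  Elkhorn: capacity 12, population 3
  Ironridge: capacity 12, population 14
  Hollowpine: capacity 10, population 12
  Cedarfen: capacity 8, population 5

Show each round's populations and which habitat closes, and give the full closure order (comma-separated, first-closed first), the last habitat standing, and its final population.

Closure order: Greywater, Hollowpine, Ironridge, Cedarfen
Last habitat: Elkhorn with 55 animals

Round 1: Cedarfen=5 Elkhorn=3 Greywater=21 Hollowpine=12 Ironridge=14 → close Greywater (overflow 11)
  21÷4 = 5 each, +1 to first 1
Round 2: Cedarfen=11 Elkhorn=8 Hollowpine=17 Ironridge=19 → close Hollowpine (overflow 7)
  17÷3 = 5 each, +1 to first 2
Round 3: Cedarfen=17 Elkhorn=14 Ironridge=24 → close Ironridge (overflow 12)
  24÷2 = 12 each, +1 to first 0
Round 4: Cedarfen=29 Elkhorn=26 → close Cedarfen (overflow 21)
  29÷1 = 29 each, +1 to first 0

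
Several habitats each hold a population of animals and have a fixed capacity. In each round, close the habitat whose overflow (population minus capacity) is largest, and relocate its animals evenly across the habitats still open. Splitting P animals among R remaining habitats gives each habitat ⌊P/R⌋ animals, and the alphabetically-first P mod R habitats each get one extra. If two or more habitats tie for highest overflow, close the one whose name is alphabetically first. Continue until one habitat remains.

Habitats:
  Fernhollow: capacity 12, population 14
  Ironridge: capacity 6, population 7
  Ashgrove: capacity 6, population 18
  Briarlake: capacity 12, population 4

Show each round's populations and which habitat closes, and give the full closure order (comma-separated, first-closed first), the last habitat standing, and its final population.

Round 1: Ashgrove=18 Briarlake=4 Fernhollow=14 Ironridge=7 → close Ashgrove (overflow 12)
  18÷3 = 6 each, +1 to first 0
Round 2: Briarlake=10 Fernhollow=20 Ironridge=13 → close Fernhollow (overflow 8)
  20÷2 = 10 each, +1 to first 0
Round 3: Briarlake=20 Ironridge=23 → close Ironridge (overflow 17)
  23÷1 = 23 each, +1 to first 0

Closure order: Ashgrove, Fernhollow, Ironridge
Last habitat: Briarlake with 43 animals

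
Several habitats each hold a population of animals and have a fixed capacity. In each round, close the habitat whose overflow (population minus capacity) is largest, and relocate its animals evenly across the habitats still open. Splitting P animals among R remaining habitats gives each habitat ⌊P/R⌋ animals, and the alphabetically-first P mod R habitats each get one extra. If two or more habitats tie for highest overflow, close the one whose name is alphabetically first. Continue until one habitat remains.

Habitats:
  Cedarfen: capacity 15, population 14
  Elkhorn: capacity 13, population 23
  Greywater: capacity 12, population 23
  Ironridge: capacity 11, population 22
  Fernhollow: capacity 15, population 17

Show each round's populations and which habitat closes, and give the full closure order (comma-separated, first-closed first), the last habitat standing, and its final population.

Closure order: Greywater, Elkhorn, Ironridge, Fernhollow
Last habitat: Cedarfen with 99 animals

Round 1: Cedarfen=14 Elkhorn=23 Fernhollow=17 Greywater=23 Ironridge=22 → close Greywater (overflow 11)
  23÷4 = 5 each, +1 to first 3
Round 2: Cedarfen=20 Elkhorn=29 Fernhollow=23 Ironridge=27 → close Elkhorn (overflow 16)
  29÷3 = 9 each, +1 to first 2
Round 3: Cedarfen=30 Fernhollow=33 Ironridge=36 → close Ironridge (overflow 25)
  36÷2 = 18 each, +1 to first 0
Round 4: Cedarfen=48 Fernhollow=51 → close Fernhollow (overflow 36)
  51÷1 = 51 each, +1 to first 0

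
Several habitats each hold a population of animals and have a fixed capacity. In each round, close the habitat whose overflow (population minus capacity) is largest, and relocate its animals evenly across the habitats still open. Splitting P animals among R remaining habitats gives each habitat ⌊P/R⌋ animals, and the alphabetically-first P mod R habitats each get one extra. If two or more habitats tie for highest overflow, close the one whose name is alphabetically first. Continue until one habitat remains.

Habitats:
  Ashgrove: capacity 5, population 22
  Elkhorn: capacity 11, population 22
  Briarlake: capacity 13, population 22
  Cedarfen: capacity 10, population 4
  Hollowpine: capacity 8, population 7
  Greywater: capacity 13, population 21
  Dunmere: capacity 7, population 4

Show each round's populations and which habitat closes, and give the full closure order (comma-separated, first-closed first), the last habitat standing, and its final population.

Round 1: Ashgrove=22 Briarlake=22 Cedarfen=4 Dunmere=4 Elkhorn=22 Greywater=21 Hollowpine=7 → close Ashgrove (overflow 17)
  22÷6 = 3 each, +1 to first 4
Round 2: Briarlake=26 Cedarfen=8 Dunmere=8 Elkhorn=26 Greywater=24 Hollowpine=10 → close Elkhorn (overflow 15)
  26÷5 = 5 each, +1 to first 1
Round 3: Briarlake=32 Cedarfen=13 Dunmere=13 Greywater=29 Hollowpine=15 → close Briarlake (overflow 19)
  32÷4 = 8 each, +1 to first 0
Round 4: Cedarfen=21 Dunmere=21 Greywater=37 Hollowpine=23 → close Greywater (overflow 24)
  37÷3 = 12 each, +1 to first 1
Round 5: Cedarfen=34 Dunmere=33 Hollowpine=35 → close Hollowpine (overflow 27)
  35÷2 = 17 each, +1 to first 1
Round 6: Cedarfen=52 Dunmere=50 → close Dunmere (overflow 43)
  50÷1 = 50 each, +1 to first 0

Closure order: Ashgrove, Elkhorn, Briarlake, Greywater, Hollowpine, Dunmere
Last habitat: Cedarfen with 102 animals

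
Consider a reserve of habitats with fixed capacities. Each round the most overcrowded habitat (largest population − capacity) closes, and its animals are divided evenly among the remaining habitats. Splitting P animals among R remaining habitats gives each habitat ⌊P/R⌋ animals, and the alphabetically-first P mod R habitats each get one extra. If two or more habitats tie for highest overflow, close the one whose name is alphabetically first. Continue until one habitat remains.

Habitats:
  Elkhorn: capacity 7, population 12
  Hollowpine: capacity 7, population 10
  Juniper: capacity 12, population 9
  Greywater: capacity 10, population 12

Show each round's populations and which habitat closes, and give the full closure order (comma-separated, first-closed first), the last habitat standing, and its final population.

Closure order: Elkhorn, Hollowpine, Greywater
Last habitat: Juniper with 43 animals

Round 1: Elkhorn=12 Greywater=12 Hollowpine=10 Juniper=9 → close Elkhorn (overflow 5)
  12÷3 = 4 each, +1 to first 0
Round 2: Greywater=16 Hollowpine=14 Juniper=13 → close Hollowpine (overflow 7)
  14÷2 = 7 each, +1 to first 0
Round 3: Greywater=23 Juniper=20 → close Greywater (overflow 13)
  23÷1 = 23 each, +1 to first 0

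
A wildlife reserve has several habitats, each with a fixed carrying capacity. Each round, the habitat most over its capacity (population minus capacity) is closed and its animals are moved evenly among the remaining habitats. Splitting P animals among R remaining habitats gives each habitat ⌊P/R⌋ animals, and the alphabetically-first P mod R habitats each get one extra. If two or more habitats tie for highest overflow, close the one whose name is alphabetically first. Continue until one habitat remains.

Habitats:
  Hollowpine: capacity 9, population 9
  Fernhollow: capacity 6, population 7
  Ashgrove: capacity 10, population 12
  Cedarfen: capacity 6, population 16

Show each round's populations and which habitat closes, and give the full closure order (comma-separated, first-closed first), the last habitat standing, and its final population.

Round 1: Ashgrove=12 Cedarfen=16 Fernhollow=7 Hollowpine=9 → close Cedarfen (overflow 10)
  16÷3 = 5 each, +1 to first 1
Round 2: Ashgrove=18 Fernhollow=12 Hollowpine=14 → close Ashgrove (overflow 8)
  18÷2 = 9 each, +1 to first 0
Round 3: Fernhollow=21 Hollowpine=23 → close Fernhollow (overflow 15)
  21÷1 = 21 each, +1 to first 0

Closure order: Cedarfen, Ashgrove, Fernhollow
Last habitat: Hollowpine with 44 animals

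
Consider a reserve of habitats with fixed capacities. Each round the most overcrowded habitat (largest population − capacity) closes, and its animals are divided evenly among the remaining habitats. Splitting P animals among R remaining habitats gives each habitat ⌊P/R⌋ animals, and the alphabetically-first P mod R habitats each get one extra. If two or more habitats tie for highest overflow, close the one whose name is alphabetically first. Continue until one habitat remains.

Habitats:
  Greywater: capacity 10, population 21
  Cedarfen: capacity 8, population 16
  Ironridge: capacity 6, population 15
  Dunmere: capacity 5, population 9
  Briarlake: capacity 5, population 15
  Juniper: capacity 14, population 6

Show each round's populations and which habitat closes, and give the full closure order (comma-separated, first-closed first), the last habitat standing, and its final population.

Round 1: Briarlake=15 Cedarfen=16 Dunmere=9 Greywater=21 Ironridge=15 Juniper=6 → close Greywater (overflow 11)
  21÷5 = 4 each, +1 to first 1
Round 2: Briarlake=20 Cedarfen=20 Dunmere=13 Ironridge=19 Juniper=10 → close Briarlake (overflow 15)
  20÷4 = 5 each, +1 to first 0
Round 3: Cedarfen=25 Dunmere=18 Ironridge=24 Juniper=15 → close Ironridge (overflow 18)
  24÷3 = 8 each, +1 to first 0
Round 4: Cedarfen=33 Dunmere=26 Juniper=23 → close Cedarfen (overflow 25)
  33÷2 = 16 each, +1 to first 1
Round 5: Dunmere=43 Juniper=39 → close Dunmere (overflow 38)
  43÷1 = 43 each, +1 to first 0

Closure order: Greywater, Briarlake, Ironridge, Cedarfen, Dunmere
Last habitat: Juniper with 82 animals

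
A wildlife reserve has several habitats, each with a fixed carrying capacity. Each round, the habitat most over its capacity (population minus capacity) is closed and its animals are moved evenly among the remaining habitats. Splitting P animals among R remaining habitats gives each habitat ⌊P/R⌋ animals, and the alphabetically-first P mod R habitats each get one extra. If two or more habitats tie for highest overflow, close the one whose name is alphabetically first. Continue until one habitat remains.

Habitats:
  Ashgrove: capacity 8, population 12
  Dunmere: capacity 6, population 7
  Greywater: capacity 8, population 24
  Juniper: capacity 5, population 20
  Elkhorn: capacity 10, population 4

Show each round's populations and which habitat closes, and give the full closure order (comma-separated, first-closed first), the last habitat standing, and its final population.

Round 1: Ashgrove=12 Dunmere=7 Elkhorn=4 Greywater=24 Juniper=20 → close Greywater (overflow 16)
  24÷4 = 6 each, +1 to first 0
Round 2: Ashgrove=18 Dunmere=13 Elkhorn=10 Juniper=26 → close Juniper (overflow 21)
  26÷3 = 8 each, +1 to first 2
Round 3: Ashgrove=27 Dunmere=22 Elkhorn=18 → close Ashgrove (overflow 19)
  27÷2 = 13 each, +1 to first 1
Round 4: Dunmere=36 Elkhorn=31 → close Dunmere (overflow 30)
  36÷1 = 36 each, +1 to first 0

Closure order: Greywater, Juniper, Ashgrove, Dunmere
Last habitat: Elkhorn with 67 animals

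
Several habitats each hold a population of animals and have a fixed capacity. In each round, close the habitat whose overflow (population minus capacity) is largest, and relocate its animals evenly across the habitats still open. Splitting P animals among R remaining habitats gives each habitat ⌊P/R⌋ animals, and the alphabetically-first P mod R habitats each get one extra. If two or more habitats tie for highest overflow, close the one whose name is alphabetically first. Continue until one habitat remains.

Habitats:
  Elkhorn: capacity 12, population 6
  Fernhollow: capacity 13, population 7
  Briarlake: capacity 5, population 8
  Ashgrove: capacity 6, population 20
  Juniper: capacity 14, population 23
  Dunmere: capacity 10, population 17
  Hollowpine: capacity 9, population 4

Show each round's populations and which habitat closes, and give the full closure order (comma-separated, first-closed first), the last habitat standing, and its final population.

Closure order: Ashgrove, Juniper, Dunmere, Briarlake, Elkhorn, Hollowpine
Last habitat: Fernhollow with 85 animals

Round 1: Ashgrove=20 Briarlake=8 Dunmere=17 Elkhorn=6 Fernhollow=7 Hollowpine=4 Juniper=23 → close Ashgrove (overflow 14)
  20÷6 = 3 each, +1 to first 2
Round 2: Briarlake=12 Dunmere=21 Elkhorn=9 Fernhollow=10 Hollowpine=7 Juniper=26 → close Juniper (overflow 12)
  26÷5 = 5 each, +1 to first 1
Round 3: Briarlake=18 Dunmere=26 Elkhorn=14 Fernhollow=15 Hollowpine=12 → close Dunmere (overflow 16)
  26÷4 = 6 each, +1 to first 2
Round 4: Briarlake=25 Elkhorn=21 Fernhollow=21 Hollowpine=18 → close Briarlake (overflow 20)
  25÷3 = 8 each, +1 to first 1
Round 5: Elkhorn=30 Fernhollow=29 Hollowpine=26 → close Elkhorn (overflow 18)
  30÷2 = 15 each, +1 to first 0
Round 6: Fernhollow=44 Hollowpine=41 → close Hollowpine (overflow 32)
  41÷1 = 41 each, +1 to first 0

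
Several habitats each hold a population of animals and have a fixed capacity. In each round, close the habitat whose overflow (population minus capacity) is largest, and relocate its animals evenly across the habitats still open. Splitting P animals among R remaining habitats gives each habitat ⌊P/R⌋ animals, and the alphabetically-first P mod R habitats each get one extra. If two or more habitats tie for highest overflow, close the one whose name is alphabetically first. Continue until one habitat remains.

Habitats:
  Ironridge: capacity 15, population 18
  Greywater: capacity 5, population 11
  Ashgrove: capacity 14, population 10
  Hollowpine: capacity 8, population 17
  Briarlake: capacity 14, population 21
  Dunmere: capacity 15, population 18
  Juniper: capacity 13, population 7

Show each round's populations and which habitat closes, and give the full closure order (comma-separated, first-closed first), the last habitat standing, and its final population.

Closure order: Hollowpine, Briarlake, Greywater, Dunmere, Ironridge, Ashgrove
Last habitat: Juniper with 102 animals

Round 1: Ashgrove=10 Briarlake=21 Dunmere=18 Greywater=11 Hollowpine=17 Ironridge=18 Juniper=7 → close Hollowpine (overflow 9)
  17÷6 = 2 each, +1 to first 5
Round 2: Ashgrove=13 Briarlake=24 Dunmere=21 Greywater=14 Ironridge=21 Juniper=9 → close Briarlake (overflow 10)
  24÷5 = 4 each, +1 to first 4
Round 3: Ashgrove=18 Dunmere=26 Greywater=19 Ironridge=26 Juniper=13 → close Greywater (overflow 14)
  19÷4 = 4 each, +1 to first 3
Round 4: Ashgrove=23 Dunmere=31 Ironridge=31 Juniper=17 → close Dunmere (overflow 16)
  31÷3 = 10 each, +1 to first 1
Round 5: Ashgrove=34 Ironridge=41 Juniper=27 → close Ironridge (overflow 26)
  41÷2 = 20 each, +1 to first 1
Round 6: Ashgrove=55 Juniper=47 → close Ashgrove (overflow 41)
  55÷1 = 55 each, +1 to first 0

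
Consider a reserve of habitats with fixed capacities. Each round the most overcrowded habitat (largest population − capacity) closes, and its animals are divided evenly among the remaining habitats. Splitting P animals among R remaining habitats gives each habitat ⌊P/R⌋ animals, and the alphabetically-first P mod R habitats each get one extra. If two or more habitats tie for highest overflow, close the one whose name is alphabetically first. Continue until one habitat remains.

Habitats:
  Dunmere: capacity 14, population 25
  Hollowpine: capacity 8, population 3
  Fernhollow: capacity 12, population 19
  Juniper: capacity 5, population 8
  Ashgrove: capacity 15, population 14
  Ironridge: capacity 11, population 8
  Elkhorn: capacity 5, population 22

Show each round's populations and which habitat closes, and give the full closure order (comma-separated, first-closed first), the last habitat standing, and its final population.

Round 1: Ashgrove=14 Dunmere=25 Elkhorn=22 Fernhollow=19 Hollowpine=3 Ironridge=8 Juniper=8 → close Elkhorn (overflow 17)
  22÷6 = 3 each, +1 to first 4
Round 2: Ashgrove=18 Dunmere=29 Fernhollow=23 Hollowpine=7 Ironridge=11 Juniper=11 → close Dunmere (overflow 15)
  29÷5 = 5 each, +1 to first 4
Round 3: Ashgrove=24 Fernhollow=29 Hollowpine=13 Ironridge=17 Juniper=16 → close Fernhollow (overflow 17)
  29÷4 = 7 each, +1 to first 1
Round 4: Ashgrove=32 Hollowpine=20 Ironridge=24 Juniper=23 → close Juniper (overflow 18)
  23÷3 = 7 each, +1 to first 2
Round 5: Ashgrove=40 Hollowpine=28 Ironridge=31 → close Ashgrove (overflow 25)
  40÷2 = 20 each, +1 to first 0
Round 6: Hollowpine=48 Ironridge=51 → close Hollowpine (overflow 40)
  48÷1 = 48 each, +1 to first 0

Closure order: Elkhorn, Dunmere, Fernhollow, Juniper, Ashgrove, Hollowpine
Last habitat: Ironridge with 99 animals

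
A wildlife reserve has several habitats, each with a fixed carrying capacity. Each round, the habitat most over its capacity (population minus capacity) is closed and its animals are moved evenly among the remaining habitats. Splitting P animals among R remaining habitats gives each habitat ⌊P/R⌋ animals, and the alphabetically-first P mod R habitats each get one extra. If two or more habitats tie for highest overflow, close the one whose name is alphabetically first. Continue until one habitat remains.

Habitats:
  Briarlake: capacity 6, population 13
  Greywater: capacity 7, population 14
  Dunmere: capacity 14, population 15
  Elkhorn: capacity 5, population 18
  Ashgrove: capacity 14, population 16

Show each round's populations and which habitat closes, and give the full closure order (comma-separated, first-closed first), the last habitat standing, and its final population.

Closure order: Elkhorn, Briarlake, Greywater, Ashgrove
Last habitat: Dunmere with 76 animals

Round 1: Ashgrove=16 Briarlake=13 Dunmere=15 Elkhorn=18 Greywater=14 → close Elkhorn (overflow 13)
  18÷4 = 4 each, +1 to first 2
Round 2: Ashgrove=21 Briarlake=18 Dunmere=19 Greywater=18 → close Briarlake (overflow 12)
  18÷3 = 6 each, +1 to first 0
Round 3: Ashgrove=27 Dunmere=25 Greywater=24 → close Greywater (overflow 17)
  24÷2 = 12 each, +1 to first 0
Round 4: Ashgrove=39 Dunmere=37 → close Ashgrove (overflow 25)
  39÷1 = 39 each, +1 to first 0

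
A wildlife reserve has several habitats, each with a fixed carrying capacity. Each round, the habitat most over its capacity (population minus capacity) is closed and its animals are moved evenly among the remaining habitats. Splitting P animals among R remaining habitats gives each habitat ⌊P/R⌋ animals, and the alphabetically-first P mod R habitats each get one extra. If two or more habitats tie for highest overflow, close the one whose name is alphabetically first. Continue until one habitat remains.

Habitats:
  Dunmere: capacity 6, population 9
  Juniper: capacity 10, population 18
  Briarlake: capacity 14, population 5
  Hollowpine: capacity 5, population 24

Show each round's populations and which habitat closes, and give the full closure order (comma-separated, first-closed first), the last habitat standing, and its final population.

Closure order: Hollowpine, Juniper, Dunmere
Last habitat: Briarlake with 56 animals

Round 1: Briarlake=5 Dunmere=9 Hollowpine=24 Juniper=18 → close Hollowpine (overflow 19)
  24÷3 = 8 each, +1 to first 0
Round 2: Briarlake=13 Dunmere=17 Juniper=26 → close Juniper (overflow 16)
  26÷2 = 13 each, +1 to first 0
Round 3: Briarlake=26 Dunmere=30 → close Dunmere (overflow 24)
  30÷1 = 30 each, +1 to first 0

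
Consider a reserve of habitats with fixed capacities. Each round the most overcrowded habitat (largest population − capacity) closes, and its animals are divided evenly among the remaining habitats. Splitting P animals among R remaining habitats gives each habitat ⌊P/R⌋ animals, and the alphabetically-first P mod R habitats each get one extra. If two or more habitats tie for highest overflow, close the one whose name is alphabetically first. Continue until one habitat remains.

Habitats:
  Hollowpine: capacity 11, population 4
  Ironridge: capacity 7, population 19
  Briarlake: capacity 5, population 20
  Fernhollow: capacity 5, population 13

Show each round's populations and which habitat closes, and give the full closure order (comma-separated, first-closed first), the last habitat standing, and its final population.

Closure order: Briarlake, Ironridge, Fernhollow
Last habitat: Hollowpine with 56 animals

Round 1: Briarlake=20 Fernhollow=13 Hollowpine=4 Ironridge=19 → close Briarlake (overflow 15)
  20÷3 = 6 each, +1 to first 2
Round 2: Fernhollow=20 Hollowpine=11 Ironridge=25 → close Ironridge (overflow 18)
  25÷2 = 12 each, +1 to first 1
Round 3: Fernhollow=33 Hollowpine=23 → close Fernhollow (overflow 28)
  33÷1 = 33 each, +1 to first 0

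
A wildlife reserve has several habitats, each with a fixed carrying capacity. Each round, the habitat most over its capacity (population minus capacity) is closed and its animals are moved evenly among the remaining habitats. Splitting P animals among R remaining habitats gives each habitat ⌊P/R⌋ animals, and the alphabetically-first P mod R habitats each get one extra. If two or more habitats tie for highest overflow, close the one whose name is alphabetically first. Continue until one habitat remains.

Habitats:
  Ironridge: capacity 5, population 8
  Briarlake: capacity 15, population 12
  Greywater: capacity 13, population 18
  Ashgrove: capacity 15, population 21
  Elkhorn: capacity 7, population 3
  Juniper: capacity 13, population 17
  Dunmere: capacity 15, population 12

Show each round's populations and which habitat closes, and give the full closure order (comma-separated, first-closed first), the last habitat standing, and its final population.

Round 1: Ashgrove=21 Briarlake=12 Dunmere=12 Elkhorn=3 Greywater=18 Ironridge=8 Juniper=17 → close Ashgrove (overflow 6)
  21÷6 = 3 each, +1 to first 3
Round 2: Briarlake=16 Dunmere=16 Elkhorn=7 Greywater=21 Ironridge=11 Juniper=20 → close Greywater (overflow 8)
  21÷5 = 4 each, +1 to first 1
Round 3: Briarlake=21 Dunmere=20 Elkhorn=11 Ironridge=15 Juniper=24 → close Juniper (overflow 11)
  24÷4 = 6 each, +1 to first 0
Round 4: Briarlake=27 Dunmere=26 Elkhorn=17 Ironridge=21 → close Ironridge (overflow 16)
  21÷3 = 7 each, +1 to first 0
Round 5: Briarlake=34 Dunmere=33 Elkhorn=24 → close Briarlake (overflow 19)
  34÷2 = 17 each, +1 to first 0
Round 6: Dunmere=50 Elkhorn=41 → close Dunmere (overflow 35)
  50÷1 = 50 each, +1 to first 0

Closure order: Ashgrove, Greywater, Juniper, Ironridge, Briarlake, Dunmere
Last habitat: Elkhorn with 91 animals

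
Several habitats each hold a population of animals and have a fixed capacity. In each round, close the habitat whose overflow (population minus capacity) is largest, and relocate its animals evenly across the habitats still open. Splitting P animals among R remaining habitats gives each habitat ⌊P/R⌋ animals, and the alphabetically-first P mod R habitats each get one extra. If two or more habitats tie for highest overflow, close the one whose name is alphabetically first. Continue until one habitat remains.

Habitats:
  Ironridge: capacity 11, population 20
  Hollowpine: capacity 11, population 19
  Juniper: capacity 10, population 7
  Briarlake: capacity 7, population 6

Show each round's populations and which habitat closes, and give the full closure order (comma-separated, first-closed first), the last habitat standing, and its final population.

Closure order: Ironridge, Hollowpine, Briarlake
Last habitat: Juniper with 52 animals

Round 1: Briarlake=6 Hollowpine=19 Ironridge=20 Juniper=7 → close Ironridge (overflow 9)
  20÷3 = 6 each, +1 to first 2
Round 2: Briarlake=13 Hollowpine=26 Juniper=13 → close Hollowpine (overflow 15)
  26÷2 = 13 each, +1 to first 0
Round 3: Briarlake=26 Juniper=26 → close Briarlake (overflow 19)
  26÷1 = 26 each, +1 to first 0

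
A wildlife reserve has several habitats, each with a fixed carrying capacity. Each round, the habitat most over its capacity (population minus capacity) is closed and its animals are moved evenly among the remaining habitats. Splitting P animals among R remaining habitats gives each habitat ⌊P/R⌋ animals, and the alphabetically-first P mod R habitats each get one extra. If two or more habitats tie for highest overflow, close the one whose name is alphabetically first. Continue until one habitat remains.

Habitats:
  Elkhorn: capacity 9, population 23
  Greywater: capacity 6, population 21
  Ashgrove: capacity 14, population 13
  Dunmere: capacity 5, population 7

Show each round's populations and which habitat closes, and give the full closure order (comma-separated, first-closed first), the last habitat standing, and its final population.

Closure order: Greywater, Elkhorn, Dunmere
Last habitat: Ashgrove with 64 animals

Round 1: Ashgrove=13 Dunmere=7 Elkhorn=23 Greywater=21 → close Greywater (overflow 15)
  21÷3 = 7 each, +1 to first 0
Round 2: Ashgrove=20 Dunmere=14 Elkhorn=30 → close Elkhorn (overflow 21)
  30÷2 = 15 each, +1 to first 0
Round 3: Ashgrove=35 Dunmere=29 → close Dunmere (overflow 24)
  29÷1 = 29 each, +1 to first 0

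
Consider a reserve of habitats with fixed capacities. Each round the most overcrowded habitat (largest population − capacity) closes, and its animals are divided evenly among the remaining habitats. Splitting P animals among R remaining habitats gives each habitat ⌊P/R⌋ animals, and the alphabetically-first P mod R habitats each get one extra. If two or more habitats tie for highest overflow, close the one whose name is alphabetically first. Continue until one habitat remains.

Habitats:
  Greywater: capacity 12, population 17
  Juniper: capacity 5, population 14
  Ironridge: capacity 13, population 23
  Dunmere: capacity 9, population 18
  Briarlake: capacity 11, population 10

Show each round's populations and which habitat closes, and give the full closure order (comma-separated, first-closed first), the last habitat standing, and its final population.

Closure order: Ironridge, Dunmere, Juniper, Greywater
Last habitat: Briarlake with 82 animals

Round 1: Briarlake=10 Dunmere=18 Greywater=17 Ironridge=23 Juniper=14 → close Ironridge (overflow 10)
  23÷4 = 5 each, +1 to first 3
Round 2: Briarlake=16 Dunmere=24 Greywater=23 Juniper=19 → close Dunmere (overflow 15)
  24÷3 = 8 each, +1 to first 0
Round 3: Briarlake=24 Greywater=31 Juniper=27 → close Juniper (overflow 22)
  27÷2 = 13 each, +1 to first 1
Round 4: Briarlake=38 Greywater=44 → close Greywater (overflow 32)
  44÷1 = 44 each, +1 to first 0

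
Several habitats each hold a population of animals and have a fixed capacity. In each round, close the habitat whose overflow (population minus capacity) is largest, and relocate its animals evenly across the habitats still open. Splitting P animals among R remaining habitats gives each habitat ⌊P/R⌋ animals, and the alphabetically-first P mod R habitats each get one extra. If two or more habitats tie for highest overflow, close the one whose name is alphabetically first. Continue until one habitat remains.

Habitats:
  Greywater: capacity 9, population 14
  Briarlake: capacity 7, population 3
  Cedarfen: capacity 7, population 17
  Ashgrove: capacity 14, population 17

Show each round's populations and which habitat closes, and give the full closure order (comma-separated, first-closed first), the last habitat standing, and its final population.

Closure order: Cedarfen, Greywater, Ashgrove
Last habitat: Briarlake with 51 animals

Round 1: Ashgrove=17 Briarlake=3 Cedarfen=17 Greywater=14 → close Cedarfen (overflow 10)
  17÷3 = 5 each, +1 to first 2
Round 2: Ashgrove=23 Briarlake=9 Greywater=19 → close Greywater (overflow 10)
  19÷2 = 9 each, +1 to first 1
Round 3: Ashgrove=33 Briarlake=18 → close Ashgrove (overflow 19)
  33÷1 = 33 each, +1 to first 0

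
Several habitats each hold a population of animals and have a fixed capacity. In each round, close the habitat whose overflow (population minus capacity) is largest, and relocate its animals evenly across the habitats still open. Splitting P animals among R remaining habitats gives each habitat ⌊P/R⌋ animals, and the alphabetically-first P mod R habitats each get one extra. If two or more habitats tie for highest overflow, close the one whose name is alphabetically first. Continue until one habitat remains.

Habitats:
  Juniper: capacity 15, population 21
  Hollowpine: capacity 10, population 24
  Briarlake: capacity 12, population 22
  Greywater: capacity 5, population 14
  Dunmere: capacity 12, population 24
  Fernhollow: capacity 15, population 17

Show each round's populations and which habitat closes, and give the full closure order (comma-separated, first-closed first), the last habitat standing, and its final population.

Closure order: Hollowpine, Dunmere, Briarlake, Greywater, Juniper
Last habitat: Fernhollow with 122 animals

Round 1: Briarlake=22 Dunmere=24 Fernhollow=17 Greywater=14 Hollowpine=24 Juniper=21 → close Hollowpine (overflow 14)
  24÷5 = 4 each, +1 to first 4
Round 2: Briarlake=27 Dunmere=29 Fernhollow=22 Greywater=19 Juniper=25 → close Dunmere (overflow 17)
  29÷4 = 7 each, +1 to first 1
Round 3: Briarlake=35 Fernhollow=29 Greywater=26 Juniper=32 → close Briarlake (overflow 23)
  35÷3 = 11 each, +1 to first 2
Round 4: Fernhollow=41 Greywater=38 Juniper=43 → close Greywater (overflow 33)
  38÷2 = 19 each, +1 to first 0
Round 5: Fernhollow=60 Juniper=62 → close Juniper (overflow 47)
  62÷1 = 62 each, +1 to first 0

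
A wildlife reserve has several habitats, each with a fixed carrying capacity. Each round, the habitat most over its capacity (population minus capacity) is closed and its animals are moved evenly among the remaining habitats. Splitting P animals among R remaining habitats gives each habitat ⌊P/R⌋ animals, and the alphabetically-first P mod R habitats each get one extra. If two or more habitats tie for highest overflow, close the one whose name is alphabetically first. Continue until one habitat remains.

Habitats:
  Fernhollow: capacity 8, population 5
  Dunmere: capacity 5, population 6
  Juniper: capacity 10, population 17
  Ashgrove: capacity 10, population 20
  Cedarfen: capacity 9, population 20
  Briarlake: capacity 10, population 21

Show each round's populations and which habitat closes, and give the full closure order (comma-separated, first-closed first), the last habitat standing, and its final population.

Round 1: Ashgrove=20 Briarlake=21 Cedarfen=20 Dunmere=6 Fernhollow=5 Juniper=17 → close Briarlake (overflow 11)
  21÷5 = 4 each, +1 to first 1
Round 2: Ashgrove=25 Cedarfen=24 Dunmere=10 Fernhollow=9 Juniper=21 → close Ashgrove (overflow 15)
  25÷4 = 6 each, +1 to first 1
Round 3: Cedarfen=31 Dunmere=16 Fernhollow=15 Juniper=27 → close Cedarfen (overflow 22)
  31÷3 = 10 each, +1 to first 1
Round 4: Dunmere=27 Fernhollow=25 Juniper=37 → close Juniper (overflow 27)
  37÷2 = 18 each, +1 to first 1
Round 5: Dunmere=46 Fernhollow=43 → close Dunmere (overflow 41)
  46÷1 = 46 each, +1 to first 0

Closure order: Briarlake, Ashgrove, Cedarfen, Juniper, Dunmere
Last habitat: Fernhollow with 89 animals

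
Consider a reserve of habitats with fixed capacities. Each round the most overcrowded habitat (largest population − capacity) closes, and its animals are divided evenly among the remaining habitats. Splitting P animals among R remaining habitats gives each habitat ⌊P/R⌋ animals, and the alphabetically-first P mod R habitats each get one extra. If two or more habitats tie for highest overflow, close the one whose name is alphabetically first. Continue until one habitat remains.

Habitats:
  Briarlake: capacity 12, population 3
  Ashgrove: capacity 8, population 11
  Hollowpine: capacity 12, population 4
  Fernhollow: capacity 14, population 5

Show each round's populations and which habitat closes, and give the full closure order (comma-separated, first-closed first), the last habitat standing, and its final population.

Closure order: Ashgrove, Briarlake, Fernhollow
Last habitat: Hollowpine with 23 animals

Round 1: Ashgrove=11 Briarlake=3 Fernhollow=5 Hollowpine=4 → close Ashgrove (overflow 3)
  11÷3 = 3 each, +1 to first 2
Round 2: Briarlake=7 Fernhollow=9 Hollowpine=7 → close Briarlake (overflow -5)
  7÷2 = 3 each, +1 to first 1
Round 3: Fernhollow=13 Hollowpine=10 → close Fernhollow (overflow -1)
  13÷1 = 13 each, +1 to first 0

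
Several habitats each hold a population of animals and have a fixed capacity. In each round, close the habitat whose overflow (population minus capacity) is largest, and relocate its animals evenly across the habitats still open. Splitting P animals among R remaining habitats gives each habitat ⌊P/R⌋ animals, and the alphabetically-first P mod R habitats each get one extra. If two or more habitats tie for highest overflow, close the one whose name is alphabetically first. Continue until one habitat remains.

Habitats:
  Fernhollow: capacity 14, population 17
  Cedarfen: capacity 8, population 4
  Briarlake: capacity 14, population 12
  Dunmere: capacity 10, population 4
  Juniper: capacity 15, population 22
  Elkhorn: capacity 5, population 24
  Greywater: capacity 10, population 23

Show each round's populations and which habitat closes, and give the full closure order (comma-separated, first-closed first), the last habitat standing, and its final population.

Round 1: Briarlake=12 Cedarfen=4 Dunmere=4 Elkhorn=24 Fernhollow=17 Greywater=23 Juniper=22 → close Elkhorn (overflow 19)
  24÷6 = 4 each, +1 to first 0
Round 2: Briarlake=16 Cedarfen=8 Dunmere=8 Fernhollow=21 Greywater=27 Juniper=26 → close Greywater (overflow 17)
  27÷5 = 5 each, +1 to first 2
Round 3: Briarlake=22 Cedarfen=14 Dunmere=13 Fernhollow=26 Juniper=31 → close Juniper (overflow 16)
  31÷4 = 7 each, +1 to first 3
Round 4: Briarlake=30 Cedarfen=22 Dunmere=21 Fernhollow=33 → close Fernhollow (overflow 19)
  33÷3 = 11 each, +1 to first 0
Round 5: Briarlake=41 Cedarfen=33 Dunmere=32 → close Briarlake (overflow 27)
  41÷2 = 20 each, +1 to first 1
Round 6: Cedarfen=54 Dunmere=52 → close Cedarfen (overflow 46)
  54÷1 = 54 each, +1 to first 0

Closure order: Elkhorn, Greywater, Juniper, Fernhollow, Briarlake, Cedarfen
Last habitat: Dunmere with 106 animals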